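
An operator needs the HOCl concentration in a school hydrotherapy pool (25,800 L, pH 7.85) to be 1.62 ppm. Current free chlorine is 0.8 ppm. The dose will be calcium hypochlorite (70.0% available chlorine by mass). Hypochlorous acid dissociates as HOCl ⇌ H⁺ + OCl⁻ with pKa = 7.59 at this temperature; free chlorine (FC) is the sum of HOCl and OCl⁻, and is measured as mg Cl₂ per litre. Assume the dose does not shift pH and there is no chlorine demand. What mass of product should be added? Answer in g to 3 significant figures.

[OCl⁻]/[HOCl] = 10^(pH − pKa) = 10^(7.85 − 7.59) = 1.82; fraction as HOCl = 1/(1 + 1.82) = 0.3546.
Free chlorine required for 1.62 ppm HOCl: 1.62 / 0.3546 = 4.568 ppm.
FC to add: 4.568 − 0.8 = 3.768 mg/L as Cl₂.
Cl₂ equivalent: 3.768 mg/L × 25,800 L = 97.21 g.
Product at 70.0% available Cl: 97.21 / 0.7 = 138.9 g.

139 g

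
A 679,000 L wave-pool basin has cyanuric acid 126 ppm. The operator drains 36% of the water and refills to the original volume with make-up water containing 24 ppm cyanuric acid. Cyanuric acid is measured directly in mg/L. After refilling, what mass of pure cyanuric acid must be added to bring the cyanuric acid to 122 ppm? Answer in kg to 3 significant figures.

After draining 36% and refilling: 126 × 0.64 + 24 × 0.36 = 89.28 ppm.
Deficit to target: 122 − 89.28 = 32.72 mg/L.
Mass: 32.72 mg/L × 679,000 L = 22,220 g cyanuric acid.

22.2 kg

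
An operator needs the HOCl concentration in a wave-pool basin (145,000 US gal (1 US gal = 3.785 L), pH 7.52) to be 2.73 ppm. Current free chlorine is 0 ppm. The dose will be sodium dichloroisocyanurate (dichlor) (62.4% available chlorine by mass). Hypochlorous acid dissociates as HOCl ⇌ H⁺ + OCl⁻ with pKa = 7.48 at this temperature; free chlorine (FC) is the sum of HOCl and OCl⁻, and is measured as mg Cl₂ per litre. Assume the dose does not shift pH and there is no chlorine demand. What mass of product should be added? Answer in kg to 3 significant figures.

5.03 kg

Volume: 145,000 US gal × 3.785 L/gal = 548,825 L.
[OCl⁻]/[HOCl] = 10^(pH − pKa) = 10^(7.52 − 7.48) = 1.096; fraction as HOCl = 1/(1 + 1.096) = 0.477.
Free chlorine required for 2.73 ppm HOCl: 2.73 / 0.477 = 5.723 ppm.
FC to add: 5.723 − 0 = 5.723 mg/L as Cl₂.
Cl₂ equivalent: 5.723 mg/L × 548,825 L = 3141 g.
Product at 62.4% available Cl: 3141 / 0.624 = 5034 g.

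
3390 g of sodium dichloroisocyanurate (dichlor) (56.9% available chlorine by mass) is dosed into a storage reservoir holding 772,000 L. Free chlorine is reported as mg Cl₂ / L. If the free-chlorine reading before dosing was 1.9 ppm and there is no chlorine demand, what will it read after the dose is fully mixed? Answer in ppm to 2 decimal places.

Available chlorine delivered: 3390 g × 0.569 = 1929 g as Cl₂.
Concentration rise: 1929 g / 772,000 L = 2.499 mg/L = 2.50 ppm.
Final FC: 1.9 + 2.50 = 4.40 ppm.

4.40 ppm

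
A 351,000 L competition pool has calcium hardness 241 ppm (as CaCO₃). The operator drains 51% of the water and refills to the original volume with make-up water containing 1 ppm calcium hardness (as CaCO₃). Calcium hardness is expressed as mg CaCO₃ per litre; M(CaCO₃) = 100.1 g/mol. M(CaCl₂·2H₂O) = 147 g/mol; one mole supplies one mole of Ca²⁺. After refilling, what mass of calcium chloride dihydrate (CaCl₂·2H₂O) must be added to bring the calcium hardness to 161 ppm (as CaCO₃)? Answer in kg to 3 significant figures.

After draining 51% and refilling: 241 × 0.49 + 1 × 0.51 = 118.6 ppm.
Deficit to target: 161 − 118.6 = 42.4 mg/L.
As CaCO₃: 42.4 mg/L × 351,000 L = 14,880 g; ÷ 100.1 = 148.7 mol Ca²⁺.
Mass: 148.7 × 147 = 21,860 g.

21.9 kg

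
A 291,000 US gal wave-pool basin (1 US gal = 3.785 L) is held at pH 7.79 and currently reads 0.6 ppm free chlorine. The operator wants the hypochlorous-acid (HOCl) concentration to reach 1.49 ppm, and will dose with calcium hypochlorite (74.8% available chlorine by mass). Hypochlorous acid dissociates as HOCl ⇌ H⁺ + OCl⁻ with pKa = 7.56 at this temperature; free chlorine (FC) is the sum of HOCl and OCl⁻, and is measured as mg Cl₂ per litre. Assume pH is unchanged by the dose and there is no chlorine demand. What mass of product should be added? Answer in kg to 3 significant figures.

5.04 kg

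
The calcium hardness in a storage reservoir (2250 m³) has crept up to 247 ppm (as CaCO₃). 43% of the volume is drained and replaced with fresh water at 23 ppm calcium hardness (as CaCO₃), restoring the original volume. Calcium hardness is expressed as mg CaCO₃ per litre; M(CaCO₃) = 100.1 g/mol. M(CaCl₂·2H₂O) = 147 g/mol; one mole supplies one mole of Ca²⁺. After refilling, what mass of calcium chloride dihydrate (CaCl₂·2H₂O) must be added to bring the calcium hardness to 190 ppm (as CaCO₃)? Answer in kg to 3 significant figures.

130 kg

Volume: 2250 m³ = 2,250,000 L.
After draining 43% and refilling: 247 × 0.57 + 23 × 0.43 = 150.68 ppm.
Deficit to target: 190 − 150.68 = 39.32 mg/L.
As CaCO₃: 39.32 mg/L × 2,250,000 L = 88,470 g; ÷ 100.1 = 883.8 mol Ca²⁺.
Mass: 883.8 × 147 = 129,900 g.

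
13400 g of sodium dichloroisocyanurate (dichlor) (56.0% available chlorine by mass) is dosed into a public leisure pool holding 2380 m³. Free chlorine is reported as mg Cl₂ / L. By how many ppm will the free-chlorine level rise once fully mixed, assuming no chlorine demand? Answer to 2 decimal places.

Volume: 2380 m³ = 2,380,000 L.
Available chlorine delivered: 13,400 g × 0.56 = 7504 g as Cl₂.
Concentration rise: 7504 g / 2,380,000 L = 3.153 mg/L = 3.15 ppm.

3.15 ppm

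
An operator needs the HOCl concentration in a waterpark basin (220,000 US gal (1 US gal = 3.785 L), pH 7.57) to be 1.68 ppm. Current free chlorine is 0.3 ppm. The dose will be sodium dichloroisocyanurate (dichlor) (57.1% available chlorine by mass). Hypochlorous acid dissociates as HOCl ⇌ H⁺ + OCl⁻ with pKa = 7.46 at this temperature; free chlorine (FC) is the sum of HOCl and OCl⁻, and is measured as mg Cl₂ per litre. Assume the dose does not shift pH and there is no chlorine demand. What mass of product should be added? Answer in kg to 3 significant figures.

Volume: 220,000 US gal × 3.785 L/gal = 832,700 L.
[OCl⁻]/[HOCl] = 10^(pH − pKa) = 10^(7.57 − 7.46) = 1.288; fraction as HOCl = 1/(1 + 1.288) = 0.437.
Free chlorine required for 1.68 ppm HOCl: 1.68 / 0.437 = 3.844 ppm.
FC to add: 3.844 − 0.3 = 3.544 mg/L as Cl₂.
Cl₂ equivalent: 3.544 mg/L × 832,700 L = 2951 g.
Product at 57.1% available Cl: 2951 / 0.571 = 5169 g.

5.17 kg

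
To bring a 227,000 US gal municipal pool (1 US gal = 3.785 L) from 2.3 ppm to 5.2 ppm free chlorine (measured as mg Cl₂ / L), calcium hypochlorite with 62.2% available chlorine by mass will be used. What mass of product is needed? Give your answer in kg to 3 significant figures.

Volume: 227,000 US gal × 3.785 L/gal = 859,195 L.
Chlorine deficit: 5.2 − 2.3 = 2.9 ppm = 2.9 mg/L as Cl₂.
Cl₂ equivalent needed: 2.9 mg/L × 859,195 L = 2,492,000 mg = 2492 g.
Product at 62.2% available chlorine: 2492 / 0.622 = 4006 g.

4.01 kg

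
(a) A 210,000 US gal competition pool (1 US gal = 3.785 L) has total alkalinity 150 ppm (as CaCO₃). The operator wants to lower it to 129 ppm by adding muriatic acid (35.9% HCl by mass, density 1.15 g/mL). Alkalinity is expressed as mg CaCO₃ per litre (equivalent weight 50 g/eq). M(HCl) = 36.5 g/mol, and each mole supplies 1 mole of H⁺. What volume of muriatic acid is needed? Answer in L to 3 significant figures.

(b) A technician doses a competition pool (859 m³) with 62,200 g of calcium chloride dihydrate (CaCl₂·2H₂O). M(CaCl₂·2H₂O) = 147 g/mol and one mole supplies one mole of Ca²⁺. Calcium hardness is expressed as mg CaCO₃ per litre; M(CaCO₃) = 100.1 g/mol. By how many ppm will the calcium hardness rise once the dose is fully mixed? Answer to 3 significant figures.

(a) 29.5 L; (b) 49.3 ppm

(a) Volume: 210,000 US gal × 3.785 L/gal = 794,850 L.
(a) Alkalinity to neutralize: (150 − 129) = 21 mg/L as CaCO₃ × 794,850 L = 16,690 g as CaCO₃.
(a) Equivalents of H⁺ required: 16,690 ÷ 50 g/eq = 333.8 eq = 333.8 mol HCl.
(a) Mass of HCl: 333.8 × 36.5 = 12,190 g.
(a) Mass of 35.9% solution: 12,190 / 0.359 = 33,940 g.
(a) Volume: 33,940 g ÷ 1.15 g/mL = 29,510 mL.

(b) Volume: 859 m³ = 859,000 L.
(b) Moles of Ca²⁺: 62,200 g ÷ 147 g/mol = 423.1 mol.
(b) As CaCO₃: 423.1 mol × 100.1 g/mol = 42,360 g.
(b) Rise: 42,360 g / 859,000 L × 1000 = 49.31 mg/L.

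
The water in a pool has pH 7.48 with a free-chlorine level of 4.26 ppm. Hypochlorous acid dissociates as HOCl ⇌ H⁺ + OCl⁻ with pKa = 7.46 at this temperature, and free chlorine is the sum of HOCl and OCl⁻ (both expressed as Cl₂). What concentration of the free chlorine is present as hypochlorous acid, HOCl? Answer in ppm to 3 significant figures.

2.08 ppm

[OCl⁻]/[HOCl] = 10^(pH − pKa) = 10^(7.48 − 7.46) = 10^0.02 = 1.047.
Fraction as HOCl = 1 / (1 + 1.047) = 0.4885.
HOCl = 0.4885 × 4.26 ppm = 2.081 ppm.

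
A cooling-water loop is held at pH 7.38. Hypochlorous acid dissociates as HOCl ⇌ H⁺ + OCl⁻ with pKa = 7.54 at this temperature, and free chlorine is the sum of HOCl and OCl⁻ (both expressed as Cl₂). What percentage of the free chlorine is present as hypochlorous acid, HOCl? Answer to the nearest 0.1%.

59.1%

[OCl⁻]/[HOCl] = 10^(pH − pKa) = 10^(7.38 − 7.54) = 10^-0.16 = 0.6918.
Fraction as HOCl = 1 / (1 + 0.6918) = 0.5911.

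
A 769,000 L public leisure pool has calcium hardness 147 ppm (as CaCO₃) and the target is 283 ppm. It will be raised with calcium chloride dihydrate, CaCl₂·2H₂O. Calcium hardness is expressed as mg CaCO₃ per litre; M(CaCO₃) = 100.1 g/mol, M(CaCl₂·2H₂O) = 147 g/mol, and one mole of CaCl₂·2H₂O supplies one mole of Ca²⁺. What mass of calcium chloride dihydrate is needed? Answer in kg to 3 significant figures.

154 kg

Hardness to add: (283 − 147) = 136 mg/L as CaCO₃ × 769,000 L = 104,600 g as CaCO₃.
Moles of Ca²⁺ (1 mol Ca²⁺ ≡ 1 mol CaCO₃): 104,600 / 100.1 g/mol = 1045 mol.
Mass of CaCl₂·2H₂O: 1045 × 147 = 153,600 g.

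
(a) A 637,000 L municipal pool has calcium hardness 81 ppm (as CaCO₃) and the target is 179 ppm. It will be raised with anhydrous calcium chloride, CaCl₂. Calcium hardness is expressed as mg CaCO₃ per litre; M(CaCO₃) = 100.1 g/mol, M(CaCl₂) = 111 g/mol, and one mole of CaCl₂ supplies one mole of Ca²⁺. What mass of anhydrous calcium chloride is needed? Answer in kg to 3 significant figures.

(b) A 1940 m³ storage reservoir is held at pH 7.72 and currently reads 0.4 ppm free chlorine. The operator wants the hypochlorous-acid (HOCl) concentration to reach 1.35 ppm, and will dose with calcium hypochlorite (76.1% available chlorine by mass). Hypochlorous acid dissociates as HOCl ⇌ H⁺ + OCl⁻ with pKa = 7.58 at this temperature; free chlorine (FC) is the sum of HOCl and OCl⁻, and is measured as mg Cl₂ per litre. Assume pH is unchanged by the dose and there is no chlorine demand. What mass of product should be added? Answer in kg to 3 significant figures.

(a) 69.2 kg; (b) 7.17 kg

(a) Hardness to add: (179 − 81) = 98 mg/L as CaCO₃ × 637,000 L = 62,430 g as CaCO₃.
(a) Moles of Ca²⁺ (1 mol Ca²⁺ ≡ 1 mol CaCO₃): 62,430 / 100.1 g/mol = 623.6 mol.
(a) Mass of CaCl₂: 623.6 × 111 = 69,220 g.

(b) Volume: 1940 m³ = 1,940,000 L.
(b) [OCl⁻]/[HOCl] = 10^(pH − pKa) = 10^(7.72 − 7.58) = 1.38; fraction as HOCl = 1/(1 + 1.38) = 0.4201.
(b) Free chlorine required for 1.35 ppm HOCl: 1.35 / 0.4201 = 3.214 ppm.
(b) FC to add: 3.214 − 0.4 = 2.814 mg/L as Cl₂.
(b) Cl₂ equivalent: 2.814 mg/L × 1,940,000 L = 5458 g.
(b) Product at 76.1% available Cl: 5458 / 0.761 = 7172 g.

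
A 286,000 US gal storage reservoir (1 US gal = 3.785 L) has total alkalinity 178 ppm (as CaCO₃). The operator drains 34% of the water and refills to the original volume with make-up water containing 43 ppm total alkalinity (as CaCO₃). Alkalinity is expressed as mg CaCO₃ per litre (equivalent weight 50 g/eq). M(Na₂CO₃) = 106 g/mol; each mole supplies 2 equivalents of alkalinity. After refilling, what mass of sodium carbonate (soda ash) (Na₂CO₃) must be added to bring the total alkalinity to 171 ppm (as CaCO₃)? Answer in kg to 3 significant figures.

Volume: 286,000 US gal × 3.785 L/gal = 1,082,510 L.
After draining 34% and refilling: 178 × 0.66 + 43 × 0.34 = 132.1 ppm.
Deficit to target: 171 − 132.1 = 38.9 mg/L.
As CaCO₃: 38.9 mg/L × 1,082,510 L = 42,110 g; ÷ 50 g/eq ÷ 2 = 421.1 mol Na₂CO₃.
Mass: 421.1 × 106 = 44,640 g.

44.6 kg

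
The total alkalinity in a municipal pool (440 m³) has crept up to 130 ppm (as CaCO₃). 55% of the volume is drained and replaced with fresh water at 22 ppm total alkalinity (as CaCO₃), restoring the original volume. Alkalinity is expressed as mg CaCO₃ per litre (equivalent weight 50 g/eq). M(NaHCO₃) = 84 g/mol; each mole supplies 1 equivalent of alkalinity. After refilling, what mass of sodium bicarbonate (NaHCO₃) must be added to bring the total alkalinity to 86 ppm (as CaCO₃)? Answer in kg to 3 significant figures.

11.4 kg

Volume: 440 m³ = 440,000 L.
After draining 55% and refilling: 130 × 0.45 + 22 × 0.55 = 70.6 ppm.
Deficit to target: 86 − 70.6 = 15.4 mg/L.
As CaCO₃: 15.4 mg/L × 440,000 L = 6776 g; ÷ 50 g/eq ÷ 1 = 135.5 mol NaHCO₃.
Mass: 135.5 × 84 = 11,380 g.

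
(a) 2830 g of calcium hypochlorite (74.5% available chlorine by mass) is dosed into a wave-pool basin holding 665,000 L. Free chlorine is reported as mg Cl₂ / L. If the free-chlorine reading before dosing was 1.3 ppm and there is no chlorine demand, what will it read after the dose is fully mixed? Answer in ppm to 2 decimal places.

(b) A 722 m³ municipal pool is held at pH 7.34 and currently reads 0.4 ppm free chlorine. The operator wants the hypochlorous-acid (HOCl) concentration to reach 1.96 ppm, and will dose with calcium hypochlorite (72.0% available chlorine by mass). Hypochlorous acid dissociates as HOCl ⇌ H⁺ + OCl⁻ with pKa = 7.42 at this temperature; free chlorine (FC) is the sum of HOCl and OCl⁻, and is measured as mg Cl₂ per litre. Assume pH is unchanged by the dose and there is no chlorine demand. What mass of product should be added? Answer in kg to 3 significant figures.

(a) 4.47 ppm; (b) 3.20 kg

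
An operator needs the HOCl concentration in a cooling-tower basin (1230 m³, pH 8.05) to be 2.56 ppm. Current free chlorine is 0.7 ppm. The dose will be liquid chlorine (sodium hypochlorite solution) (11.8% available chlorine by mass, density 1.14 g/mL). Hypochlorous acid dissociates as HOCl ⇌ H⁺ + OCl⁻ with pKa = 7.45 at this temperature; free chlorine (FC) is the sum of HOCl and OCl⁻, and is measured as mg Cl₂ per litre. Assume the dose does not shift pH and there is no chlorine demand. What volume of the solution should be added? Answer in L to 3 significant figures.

Volume: 1230 m³ = 1,230,000 L.
[OCl⁻]/[HOCl] = 10^(pH − pKa) = 10^(8.05 − 7.45) = 3.981; fraction as HOCl = 1/(1 + 3.981) = 0.2008.
Free chlorine required for 2.56 ppm HOCl: 2.56 / 0.2008 = 12.75 ppm.
FC to add: 12.75 − 0.7 = 12.05 mg/L as Cl₂.
Cl₂ equivalent: 12.05 mg/L × 1,230,000 L = 14,820 g.
Product at 11.8% available Cl: 14,820 / 0.118 = 125,600 g.
Volume: 125,600 g ÷ 1.14 g/mL = 110,200 mL.

110 L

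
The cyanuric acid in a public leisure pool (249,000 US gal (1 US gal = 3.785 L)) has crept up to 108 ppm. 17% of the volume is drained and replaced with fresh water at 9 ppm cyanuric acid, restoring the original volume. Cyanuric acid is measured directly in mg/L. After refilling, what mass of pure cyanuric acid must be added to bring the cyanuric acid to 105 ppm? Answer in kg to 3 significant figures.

13.0 kg

Volume: 249,000 US gal × 3.785 L/gal = 942,465 L.
After draining 17% and refilling: 108 × 0.83 + 9 × 0.17 = 91.17 ppm.
Deficit to target: 105 − 91.17 = 13.83 mg/L.
Mass: 13.83 mg/L × 942,465 L = 13,030 g cyanuric acid.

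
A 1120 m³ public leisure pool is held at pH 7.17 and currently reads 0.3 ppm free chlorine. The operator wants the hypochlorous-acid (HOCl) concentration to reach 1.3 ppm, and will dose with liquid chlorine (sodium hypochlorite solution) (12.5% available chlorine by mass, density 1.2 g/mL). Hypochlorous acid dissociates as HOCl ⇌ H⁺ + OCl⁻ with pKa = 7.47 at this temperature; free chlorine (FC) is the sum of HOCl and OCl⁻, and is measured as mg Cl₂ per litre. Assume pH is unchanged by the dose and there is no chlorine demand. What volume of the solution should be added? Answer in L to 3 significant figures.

Volume: 1120 m³ = 1,120,000 L.
[OCl⁻]/[HOCl] = 10^(pH − pKa) = 10^(7.17 − 7.47) = 0.5012; fraction as HOCl = 1/(1 + 0.5012) = 0.6661.
Free chlorine required for 1.3 ppm HOCl: 1.3 / 0.6661 = 1.952 ppm.
FC to add: 1.952 − 0.3 = 1.652 mg/L as Cl₂.
Cl₂ equivalent: 1.652 mg/L × 1,120,000 L = 1850 g.
Product at 12.5% available Cl: 1850 / 0.125 = 14,800 g.
Volume: 14,800 g ÷ 1.2 g/mL = 12,330 mL.

12.3 L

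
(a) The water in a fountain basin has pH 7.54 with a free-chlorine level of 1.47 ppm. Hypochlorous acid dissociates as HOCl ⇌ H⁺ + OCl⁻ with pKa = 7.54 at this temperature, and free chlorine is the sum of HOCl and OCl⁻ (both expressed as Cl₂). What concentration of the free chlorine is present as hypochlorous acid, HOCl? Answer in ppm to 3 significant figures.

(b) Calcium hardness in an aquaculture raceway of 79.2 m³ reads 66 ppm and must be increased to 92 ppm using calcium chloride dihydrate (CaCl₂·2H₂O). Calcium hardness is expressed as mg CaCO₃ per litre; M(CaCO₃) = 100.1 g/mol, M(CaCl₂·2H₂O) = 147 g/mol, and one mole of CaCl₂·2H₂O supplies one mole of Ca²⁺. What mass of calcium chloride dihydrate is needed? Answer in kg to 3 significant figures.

(a) [OCl⁻]/[HOCl] = 10^(pH − pKa) = 10^(7.54 − 7.54) = 10^0.00 = 1.
(a) Fraction as HOCl = 1 / (1 + 1) = 0.5.
(a) HOCl = 0.5 × 1.47 ppm = 0.735 ppm.

(b) Volume: 79.2 m³ = 79,200 L.
(b) Hardness to add: (92 − 66) = 26 mg/L as CaCO₃ × 79,200 L = 2059 g as CaCO₃.
(b) Moles of Ca²⁺ (1 mol Ca²⁺ ≡ 1 mol CaCO₃): 2059 / 100.1 g/mol = 20.57 mol.
(b) Mass of CaCl₂·2H₂O: 20.57 × 147 = 3024 g.

(a) 0.735 ppm; (b) 3.02 kg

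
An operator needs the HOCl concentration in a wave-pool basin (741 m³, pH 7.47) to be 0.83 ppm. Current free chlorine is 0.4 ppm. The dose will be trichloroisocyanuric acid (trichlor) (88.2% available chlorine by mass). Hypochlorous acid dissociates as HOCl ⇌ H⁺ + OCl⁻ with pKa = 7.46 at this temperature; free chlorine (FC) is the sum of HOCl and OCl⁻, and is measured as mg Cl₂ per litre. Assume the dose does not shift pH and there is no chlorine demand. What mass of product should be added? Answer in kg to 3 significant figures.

1.07 kg

Volume: 741 m³ = 741,000 L.
[OCl⁻]/[HOCl] = 10^(pH − pKa) = 10^(7.47 − 7.46) = 1.023; fraction as HOCl = 1/(1 + 1.023) = 0.4942.
Free chlorine required for 0.83 ppm HOCl: 0.83 / 0.4942 = 1.679 ppm.
FC to add: 1.679 − 0.4 = 1.279 mg/L as Cl₂.
Cl₂ equivalent: 1.279 mg/L × 741,000 L = 948 g.
Product at 88.2% available Cl: 948 / 0.882 = 1075 g.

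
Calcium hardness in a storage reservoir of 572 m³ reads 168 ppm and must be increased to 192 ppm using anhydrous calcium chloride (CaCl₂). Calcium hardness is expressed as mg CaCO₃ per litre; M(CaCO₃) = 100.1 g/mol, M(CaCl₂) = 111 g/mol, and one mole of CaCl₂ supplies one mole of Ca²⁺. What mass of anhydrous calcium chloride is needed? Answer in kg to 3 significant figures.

15.2 kg

Volume: 572 m³ = 572,000 L.
Hardness to add: (192 − 168) = 24 mg/L as CaCO₃ × 572,000 L = 13,730 g as CaCO₃.
Moles of Ca²⁺ (1 mol Ca²⁺ ≡ 1 mol CaCO₃): 13,730 / 100.1 g/mol = 137.1 mol.
Mass of CaCl₂: 137.1 × 111 = 15,220 g.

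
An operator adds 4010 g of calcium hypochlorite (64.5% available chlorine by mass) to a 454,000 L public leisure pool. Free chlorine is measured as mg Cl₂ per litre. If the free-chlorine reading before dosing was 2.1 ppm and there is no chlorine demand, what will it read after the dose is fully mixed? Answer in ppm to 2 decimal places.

Available chlorine delivered: 4010 g × 0.645 = 2586 g as Cl₂.
Concentration rise: 2586 g / 454,000 L = 5.697 mg/L = 5.70 ppm.
Final FC: 2.1 + 5.70 = 7.80 ppm.

7.80 ppm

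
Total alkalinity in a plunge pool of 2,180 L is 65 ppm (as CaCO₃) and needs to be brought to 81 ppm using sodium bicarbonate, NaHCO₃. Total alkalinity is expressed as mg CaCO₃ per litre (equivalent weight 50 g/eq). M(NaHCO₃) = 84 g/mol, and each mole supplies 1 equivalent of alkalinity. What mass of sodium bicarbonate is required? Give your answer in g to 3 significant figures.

58.6 g

Alkalinity to add: (81 − 65) = 16 mg/L as CaCO₃ × 2,180 L = 34.88 g as CaCO₃.
Equivalents: 34.88 g ÷ 50 g/eq = 0.6976 eq.
NaHCO₃ supplies 1 eq per mole → 0.6976 mol.
Mass: 0.6976 mol × 84 g/mol = 58.6 g.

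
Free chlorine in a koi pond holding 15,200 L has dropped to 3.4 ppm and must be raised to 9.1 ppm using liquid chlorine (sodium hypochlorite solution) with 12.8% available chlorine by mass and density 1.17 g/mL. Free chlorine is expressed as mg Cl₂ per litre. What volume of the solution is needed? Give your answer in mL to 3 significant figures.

Chlorine deficit: 9.1 − 3.4 = 5.7 ppm = 5.7 mg/L as Cl₂.
Cl₂ equivalent needed: 5.7 mg/L × 15,200 L = 86,640 mg = 86.64 g.
Product at 12.8% available chlorine: 86.64 / 0.128 = 676.9 g.
Volume at density 1.17 g/mL: 676.9 g ÷ 1.17 g/mL = 578.5 mL.

579 mL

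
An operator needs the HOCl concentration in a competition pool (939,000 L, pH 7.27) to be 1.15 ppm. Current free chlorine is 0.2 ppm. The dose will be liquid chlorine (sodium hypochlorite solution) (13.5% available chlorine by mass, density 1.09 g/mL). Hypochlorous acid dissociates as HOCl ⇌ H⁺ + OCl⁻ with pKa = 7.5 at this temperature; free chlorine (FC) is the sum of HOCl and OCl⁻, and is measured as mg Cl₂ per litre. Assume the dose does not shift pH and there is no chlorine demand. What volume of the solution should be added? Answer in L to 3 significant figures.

10.4 L

[OCl⁻]/[HOCl] = 10^(pH − pKa) = 10^(7.27 − 7.5) = 0.5888; fraction as HOCl = 1/(1 + 0.5888) = 0.6294.
Free chlorine required for 1.15 ppm HOCl: 1.15 / 0.6294 = 1.827 ppm.
FC to add: 1.827 − 0.2 = 1.627 mg/L as Cl₂.
Cl₂ equivalent: 1.627 mg/L × 939,000 L = 1528 g.
Product at 13.5% available Cl: 1528 / 0.135 = 11,320 g.
Volume: 11,320 g ÷ 1.09 g/mL = 10,380 mL.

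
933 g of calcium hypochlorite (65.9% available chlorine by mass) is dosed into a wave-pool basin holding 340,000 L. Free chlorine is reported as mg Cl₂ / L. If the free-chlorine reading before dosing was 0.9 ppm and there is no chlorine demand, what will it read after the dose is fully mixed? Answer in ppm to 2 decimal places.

Available chlorine delivered: 933 g × 0.659 = 614.8 g as Cl₂.
Concentration rise: 614.8 g / 340,000 L = 1.808 mg/L = 1.81 ppm.
Final FC: 0.9 + 1.81 = 2.71 ppm.

2.71 ppm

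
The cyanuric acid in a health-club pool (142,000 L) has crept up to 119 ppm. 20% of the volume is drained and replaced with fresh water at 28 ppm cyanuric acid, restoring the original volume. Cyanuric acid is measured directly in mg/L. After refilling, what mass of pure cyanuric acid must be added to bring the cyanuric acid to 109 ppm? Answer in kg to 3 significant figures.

After draining 20% and refilling: 119 × 0.80 + 28 × 0.20 = 100.8 ppm.
Deficit to target: 109 − 100.8 = 8.2 mg/L.
Mass: 8.2 mg/L × 142,000 L = 1164 g cyanuric acid.

1.16 kg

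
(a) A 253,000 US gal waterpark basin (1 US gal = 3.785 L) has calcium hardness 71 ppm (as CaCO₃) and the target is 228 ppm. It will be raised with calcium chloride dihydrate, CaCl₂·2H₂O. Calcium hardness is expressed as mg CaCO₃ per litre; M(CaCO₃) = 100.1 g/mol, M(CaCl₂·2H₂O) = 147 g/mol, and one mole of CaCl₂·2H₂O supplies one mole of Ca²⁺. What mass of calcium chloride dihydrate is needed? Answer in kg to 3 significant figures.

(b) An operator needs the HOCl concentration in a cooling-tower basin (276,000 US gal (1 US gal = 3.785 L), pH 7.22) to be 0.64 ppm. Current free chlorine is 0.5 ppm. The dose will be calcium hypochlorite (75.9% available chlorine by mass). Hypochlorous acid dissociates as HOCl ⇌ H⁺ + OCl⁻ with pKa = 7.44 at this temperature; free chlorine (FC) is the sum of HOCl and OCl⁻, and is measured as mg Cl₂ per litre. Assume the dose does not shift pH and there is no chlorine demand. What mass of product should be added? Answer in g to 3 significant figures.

(a) Volume: 253,000 US gal × 3.785 L/gal = 957,605 L.
(a) Hardness to add: (228 − 71) = 157 mg/L as CaCO₃ × 957,605 L = 150,300 g as CaCO₃.
(a) Moles of Ca²⁺ (1 mol Ca²⁺ ≡ 1 mol CaCO₃): 150,300 / 100.1 g/mol = 1502 mol.
(a) Mass of CaCl₂·2H₂O: 1502 × 147 = 220,800 g.

(b) Volume: 276,000 US gal × 3.785 L/gal = 1,044,660 L.
(b) [OCl⁻]/[HOCl] = 10^(pH − pKa) = 10^(7.22 − 7.44) = 0.6026; fraction as HOCl = 1/(1 + 0.6026) = 0.624.
(b) Free chlorine required for 0.64 ppm HOCl: 0.64 / 0.624 = 1.026 ppm.
(b) FC to add: 1.026 − 0.5 = 0.5256 mg/L as Cl₂.
(b) Cl₂ equivalent: 0.5256 mg/L × 1,044,660 L = 549.1 g.
(b) Product at 75.9% available Cl: 549.1 / 0.759 = 723.5 g.

(a) 221 kg; (b) 723 g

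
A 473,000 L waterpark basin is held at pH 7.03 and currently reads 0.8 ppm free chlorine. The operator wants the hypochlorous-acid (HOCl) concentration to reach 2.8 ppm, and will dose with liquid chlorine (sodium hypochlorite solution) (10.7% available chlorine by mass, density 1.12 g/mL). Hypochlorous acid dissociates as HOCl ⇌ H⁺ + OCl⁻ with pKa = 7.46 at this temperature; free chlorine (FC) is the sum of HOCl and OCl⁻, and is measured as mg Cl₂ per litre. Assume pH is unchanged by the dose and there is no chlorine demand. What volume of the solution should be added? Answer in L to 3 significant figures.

[OCl⁻]/[HOCl] = 10^(pH − pKa) = 10^(7.03 − 7.46) = 0.3715; fraction as HOCl = 1/(1 + 0.3715) = 0.7291.
Free chlorine required for 2.8 ppm HOCl: 2.8 / 0.7291 = 3.84 ppm.
FC to add: 3.84 − 0.8 = 3.04 mg/L as Cl₂.
Cl₂ equivalent: 3.04 mg/L × 473,000 L = 1438 g.
Product at 10.7% available Cl: 1438 / 0.107 = 13,440 g.
Volume: 13,440 g ÷ 1.12 g/mL = 12,000 mL.

12.0 L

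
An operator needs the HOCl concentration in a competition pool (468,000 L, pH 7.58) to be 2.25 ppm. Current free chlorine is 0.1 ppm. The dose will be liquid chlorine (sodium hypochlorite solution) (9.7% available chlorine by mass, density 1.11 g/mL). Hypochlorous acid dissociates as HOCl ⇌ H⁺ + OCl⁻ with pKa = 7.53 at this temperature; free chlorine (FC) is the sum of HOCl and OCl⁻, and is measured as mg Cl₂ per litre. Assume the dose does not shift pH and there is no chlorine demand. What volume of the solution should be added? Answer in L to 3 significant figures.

[OCl⁻]/[HOCl] = 10^(pH − pKa) = 10^(7.58 − 7.53) = 1.122; fraction as HOCl = 1/(1 + 1.122) = 0.4712.
Free chlorine required for 2.25 ppm HOCl: 2.25 / 0.4712 = 4.775 ppm.
FC to add: 4.775 − 0.1 = 4.675 mg/L as Cl₂.
Cl₂ equivalent: 4.675 mg/L × 468,000 L = 2188 g.
Product at 9.7% available Cl: 2188 / 0.097 = 22,550 g.
Volume: 22,550 g ÷ 1.11 g/mL = 20,320 mL.

20.3 L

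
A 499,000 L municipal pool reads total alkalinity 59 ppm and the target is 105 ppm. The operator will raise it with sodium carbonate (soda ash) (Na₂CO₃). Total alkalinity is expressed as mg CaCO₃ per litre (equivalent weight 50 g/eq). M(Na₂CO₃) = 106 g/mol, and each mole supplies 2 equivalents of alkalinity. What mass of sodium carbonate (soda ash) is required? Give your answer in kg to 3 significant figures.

Alkalinity to add: (105 − 59) = 46 mg/L as CaCO₃ × 499,000 L = 22,950 g as CaCO₃.
Equivalents: 22,950 g ÷ 50 g/eq = 459.1 eq.
Each mole of Na₂CO₃ supplies 2 eq, so 459.1 / 2 = 229.5 mol.
Mass: 229.5 mol × 106 g/mol = 24,330 g.

24.3 kg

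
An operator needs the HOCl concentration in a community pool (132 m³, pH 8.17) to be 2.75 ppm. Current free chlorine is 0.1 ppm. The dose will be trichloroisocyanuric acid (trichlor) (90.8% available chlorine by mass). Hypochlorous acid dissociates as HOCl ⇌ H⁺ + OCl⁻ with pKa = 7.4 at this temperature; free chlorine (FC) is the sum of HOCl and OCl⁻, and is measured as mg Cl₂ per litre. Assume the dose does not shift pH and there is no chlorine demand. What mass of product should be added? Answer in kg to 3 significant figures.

2.74 kg

Volume: 132 m³ = 132,000 L.
[OCl⁻]/[HOCl] = 10^(pH − pKa) = 10^(8.17 − 7.4) = 5.888; fraction as HOCl = 1/(1 + 5.888) = 0.1452.
Free chlorine required for 2.75 ppm HOCl: 2.75 / 0.1452 = 18.94 ppm.
FC to add: 18.94 − 0.1 = 18.84 mg/L as Cl₂.
Cl₂ equivalent: 18.84 mg/L × 132,000 L = 2487 g.
Product at 90.8% available Cl: 2487 / 0.908 = 2739 g.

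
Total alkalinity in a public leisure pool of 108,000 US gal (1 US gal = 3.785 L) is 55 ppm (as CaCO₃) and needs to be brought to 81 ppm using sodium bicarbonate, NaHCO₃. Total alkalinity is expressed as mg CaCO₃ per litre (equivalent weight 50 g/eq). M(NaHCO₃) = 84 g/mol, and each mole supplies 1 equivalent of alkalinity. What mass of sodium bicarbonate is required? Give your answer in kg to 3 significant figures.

17.9 kg

Volume: 108,000 US gal × 3.785 L/gal = 408,780 L.
Alkalinity to add: (81 − 55) = 26 mg/L as CaCO₃ × 408,780 L = 10,630 g as CaCO₃.
Equivalents: 10,630 g ÷ 50 g/eq = 212.6 eq.
NaHCO₃ supplies 1 eq per mole → 212.6 mol.
Mass: 212.6 mol × 84 g/mol = 17,860 g.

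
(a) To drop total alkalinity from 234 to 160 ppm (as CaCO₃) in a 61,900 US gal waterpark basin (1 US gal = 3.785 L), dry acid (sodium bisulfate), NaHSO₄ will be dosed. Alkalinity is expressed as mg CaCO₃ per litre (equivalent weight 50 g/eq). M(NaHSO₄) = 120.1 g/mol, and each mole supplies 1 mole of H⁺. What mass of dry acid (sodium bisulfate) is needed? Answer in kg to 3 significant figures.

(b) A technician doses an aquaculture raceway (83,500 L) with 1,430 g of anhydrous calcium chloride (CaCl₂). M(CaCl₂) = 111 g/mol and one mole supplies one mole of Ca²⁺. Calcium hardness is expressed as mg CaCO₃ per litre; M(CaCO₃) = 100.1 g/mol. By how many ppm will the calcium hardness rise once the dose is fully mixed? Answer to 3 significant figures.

(a) 41.6 kg; (b) 15.4 ppm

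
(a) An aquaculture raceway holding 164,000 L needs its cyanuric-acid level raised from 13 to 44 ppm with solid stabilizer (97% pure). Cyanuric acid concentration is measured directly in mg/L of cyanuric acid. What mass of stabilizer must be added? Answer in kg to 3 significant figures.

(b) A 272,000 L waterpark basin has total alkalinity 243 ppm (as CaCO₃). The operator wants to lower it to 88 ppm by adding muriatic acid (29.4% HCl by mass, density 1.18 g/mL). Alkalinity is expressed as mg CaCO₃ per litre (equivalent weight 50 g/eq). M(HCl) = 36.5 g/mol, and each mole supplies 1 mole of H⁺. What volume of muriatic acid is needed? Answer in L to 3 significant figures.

(a) CYA to add: (44 − 13) = 31 mg/L × 164,000 L = 5084 g cyanuric acid.
(a) At 97% purity: 5084 / 0.97 = 5241 g product.

(b) Alkalinity to neutralize: (243 − 88) = 155 mg/L as CaCO₃ × 272,000 L = 42,160 g as CaCO₃.
(b) Equivalents of H⁺ required: 42,160 ÷ 50 g/eq = 843.2 eq = 843.2 mol HCl.
(b) Mass of HCl: 843.2 × 36.5 = 30,780 g.
(b) Mass of 29.4% solution: 30,780 / 0.294 = 104,700 g.
(b) Volume: 104,700 g ÷ 1.18 g/mL = 88,710 mL.

(a) 5.24 kg; (b) 88.7 L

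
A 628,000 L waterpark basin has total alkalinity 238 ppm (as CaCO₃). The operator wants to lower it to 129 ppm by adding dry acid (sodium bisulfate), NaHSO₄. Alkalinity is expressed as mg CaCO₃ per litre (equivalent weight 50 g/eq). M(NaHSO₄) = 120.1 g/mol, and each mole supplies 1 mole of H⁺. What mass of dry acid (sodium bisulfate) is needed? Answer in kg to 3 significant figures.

Alkalinity to neutralize: (238 − 129) = 109 mg/L as CaCO₃ × 628,000 L = 68,450 g as CaCO₃.
Equivalents of H⁺ required: 68,450 ÷ 50 g/eq = 1369 eq = 1369 mol NaHSO₄.
Mass of NaHSO₄: 1369 × 120.1 = 164,400 g.

164 kg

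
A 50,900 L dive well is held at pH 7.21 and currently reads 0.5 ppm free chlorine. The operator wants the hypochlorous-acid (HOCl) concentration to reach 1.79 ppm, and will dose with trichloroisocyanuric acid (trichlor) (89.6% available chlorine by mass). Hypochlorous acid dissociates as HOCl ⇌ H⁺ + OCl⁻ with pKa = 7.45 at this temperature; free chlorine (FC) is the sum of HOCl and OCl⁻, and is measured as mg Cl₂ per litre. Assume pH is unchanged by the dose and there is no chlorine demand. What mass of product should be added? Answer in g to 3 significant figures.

[OCl⁻]/[HOCl] = 10^(pH − pKa) = 10^(7.21 − 7.45) = 0.5754; fraction as HOCl = 1/(1 + 0.5754) = 0.6347.
Free chlorine required for 1.79 ppm HOCl: 1.79 / 0.6347 = 2.82 ppm.
FC to add: 2.82 − 0.5 = 2.32 mg/L as Cl₂.
Cl₂ equivalent: 2.32 mg/L × 50,900 L = 118.1 g.
Product at 89.6% available Cl: 118.1 / 0.896 = 131.8 g.

132 g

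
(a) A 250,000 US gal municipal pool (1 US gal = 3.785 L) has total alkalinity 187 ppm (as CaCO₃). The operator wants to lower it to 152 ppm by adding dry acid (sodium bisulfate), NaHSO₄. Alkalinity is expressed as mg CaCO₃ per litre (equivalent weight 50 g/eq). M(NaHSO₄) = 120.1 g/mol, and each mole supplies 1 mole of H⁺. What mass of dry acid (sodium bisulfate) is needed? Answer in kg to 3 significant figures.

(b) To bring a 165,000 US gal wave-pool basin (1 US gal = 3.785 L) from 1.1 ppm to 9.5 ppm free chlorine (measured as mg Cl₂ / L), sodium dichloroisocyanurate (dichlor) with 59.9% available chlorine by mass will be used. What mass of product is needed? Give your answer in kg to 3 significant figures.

(a) Volume: 250,000 US gal × 3.785 L/gal = 946,250 L.
(a) Alkalinity to neutralize: (187 − 152) = 35 mg/L as CaCO₃ × 946,250 L = 33,120 g as CaCO₃.
(a) Equivalents of H⁺ required: 33,120 ÷ 50 g/eq = 662.4 eq = 662.4 mol NaHSO₄.
(a) Mass of NaHSO₄: 662.4 × 120.1 = 79,550 g.

(b) Volume: 165,000 US gal × 3.785 L/gal = 624,525 L.
(b) Chlorine deficit: 9.5 − 1.1 = 8.4 ppm = 8.4 mg/L as Cl₂.
(b) Cl₂ equivalent needed: 8.4 mg/L × 624,525 L = 5,246,000 mg = 5246 g.
(b) Product at 59.9% available chlorine: 5246 / 0.599 = 8758 g.

(a) 79.6 kg; (b) 8.76 kg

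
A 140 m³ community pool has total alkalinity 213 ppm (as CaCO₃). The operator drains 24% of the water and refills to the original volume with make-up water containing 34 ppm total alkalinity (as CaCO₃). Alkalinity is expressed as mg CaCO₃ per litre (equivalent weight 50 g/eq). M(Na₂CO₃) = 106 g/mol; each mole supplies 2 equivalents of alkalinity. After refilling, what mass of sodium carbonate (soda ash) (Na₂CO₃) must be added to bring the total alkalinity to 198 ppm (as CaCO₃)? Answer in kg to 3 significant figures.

4.15 kg

Volume: 140 m³ = 140,000 L.
After draining 24% and refilling: 213 × 0.76 + 34 × 0.24 = 170.04 ppm.
Deficit to target: 198 − 170.04 = 27.96 mg/L.
As CaCO₃: 27.96 mg/L × 140,000 L = 3914 g; ÷ 50 g/eq ÷ 2 = 39.14 mol Na₂CO₃.
Mass: 39.14 × 106 = 4149 g.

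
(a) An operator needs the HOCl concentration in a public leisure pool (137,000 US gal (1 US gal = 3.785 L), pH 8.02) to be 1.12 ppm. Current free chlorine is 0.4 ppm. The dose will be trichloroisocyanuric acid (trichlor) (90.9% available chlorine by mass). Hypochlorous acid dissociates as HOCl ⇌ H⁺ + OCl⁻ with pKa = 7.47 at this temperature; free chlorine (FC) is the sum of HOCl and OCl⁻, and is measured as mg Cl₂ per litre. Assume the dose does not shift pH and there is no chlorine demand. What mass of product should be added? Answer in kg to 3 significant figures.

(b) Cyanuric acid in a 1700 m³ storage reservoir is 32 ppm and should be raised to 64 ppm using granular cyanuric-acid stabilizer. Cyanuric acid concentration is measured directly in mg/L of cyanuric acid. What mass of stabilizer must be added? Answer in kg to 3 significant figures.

(a) 2.68 kg; (b) 54.4 kg

(a) Volume: 137,000 US gal × 3.785 L/gal = 518,545 L.
(a) [OCl⁻]/[HOCl] = 10^(pH − pKa) = 10^(8.02 − 7.47) = 3.548; fraction as HOCl = 1/(1 + 3.548) = 0.2199.
(a) Free chlorine required for 1.12 ppm HOCl: 1.12 / 0.2199 = 5.094 ppm.
(a) FC to add: 5.094 − 0.4 = 4.694 mg/L as Cl₂.
(a) Cl₂ equivalent: 4.694 mg/L × 518,545 L = 2434 g.
(a) Product at 90.9% available Cl: 2434 / 0.909 = 2678 g.

(b) Volume: 1700 m³ = 1,700,000 L.
(b) CYA to add: (64 − 32) = 32 mg/L × 1,700,000 L = 54,400 g cyanuric acid.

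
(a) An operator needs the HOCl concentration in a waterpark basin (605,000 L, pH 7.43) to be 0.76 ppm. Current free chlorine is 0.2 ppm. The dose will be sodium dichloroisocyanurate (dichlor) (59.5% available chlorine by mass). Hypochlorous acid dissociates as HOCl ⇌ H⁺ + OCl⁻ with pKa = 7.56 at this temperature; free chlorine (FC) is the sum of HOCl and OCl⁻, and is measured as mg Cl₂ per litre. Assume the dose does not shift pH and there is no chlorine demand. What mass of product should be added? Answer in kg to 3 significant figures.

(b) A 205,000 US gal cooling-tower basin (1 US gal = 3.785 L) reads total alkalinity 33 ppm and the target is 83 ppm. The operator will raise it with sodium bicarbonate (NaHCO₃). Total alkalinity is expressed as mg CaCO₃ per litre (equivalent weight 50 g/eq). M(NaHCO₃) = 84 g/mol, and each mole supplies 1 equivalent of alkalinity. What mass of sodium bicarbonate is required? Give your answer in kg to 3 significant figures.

(a) [OCl⁻]/[HOCl] = 10^(pH − pKa) = 10^(7.43 − 7.56) = 0.7413; fraction as HOCl = 1/(1 + 0.7413) = 0.5743.
(a) Free chlorine required for 0.76 ppm HOCl: 0.76 / 0.5743 = 1.323 ppm.
(a) FC to add: 1.323 − 0.2 = 1.123 mg/L as Cl₂.
(a) Cl₂ equivalent: 1.123 mg/L × 605,000 L = 679.7 g.
(a) Product at 59.5% available Cl: 679.7 / 0.595 = 1142 g.

(b) Volume: 205,000 US gal × 3.785 L/gal = 775,925 L.
(b) Alkalinity to add: (83 − 33) = 50 mg/L as CaCO₃ × 775,925 L = 38,800 g as CaCO₃.
(b) Equivalents: 38,800 g ÷ 50 g/eq = 775.9 eq.
(b) NaHCO₃ supplies 1 eq per mole → 775.9 mol.
(b) Mass: 775.9 mol × 84 g/mol = 65,180 g.

(a) 1.14 kg; (b) 65.2 kg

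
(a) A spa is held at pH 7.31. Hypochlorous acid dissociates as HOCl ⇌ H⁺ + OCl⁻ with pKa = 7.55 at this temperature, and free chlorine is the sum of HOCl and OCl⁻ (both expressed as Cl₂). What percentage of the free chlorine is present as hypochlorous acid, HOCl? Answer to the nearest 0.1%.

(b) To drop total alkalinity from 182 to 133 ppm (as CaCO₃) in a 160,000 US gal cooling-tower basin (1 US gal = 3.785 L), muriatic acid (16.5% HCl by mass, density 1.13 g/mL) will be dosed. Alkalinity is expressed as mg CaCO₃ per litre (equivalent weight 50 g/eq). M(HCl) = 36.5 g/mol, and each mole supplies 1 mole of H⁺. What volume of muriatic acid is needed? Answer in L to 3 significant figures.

(a) 63.5%; (b) 116 L

(a) [OCl⁻]/[HOCl] = 10^(pH − pKa) = 10^(7.31 − 7.55) = 10^-0.24 = 0.5754.
(a) Fraction as HOCl = 1 / (1 + 0.5754) = 0.6347.

(b) Volume: 160,000 US gal × 3.785 L/gal = 605,600 L.
(b) Alkalinity to neutralize: (182 − 133) = 49 mg/L as CaCO₃ × 605,600 L = 29,670 g as CaCO₃.
(b) Equivalents of H⁺ required: 29,670 ÷ 50 g/eq = 593.5 eq = 593.5 mol HCl.
(b) Mass of HCl: 593.5 × 36.5 = 21,660 g.
(b) Mass of 16.5% solution: 21,660 / 0.165 = 131,300 g.
(b) Volume: 131,300 g ÷ 1.13 g/mL = 116,200 mL.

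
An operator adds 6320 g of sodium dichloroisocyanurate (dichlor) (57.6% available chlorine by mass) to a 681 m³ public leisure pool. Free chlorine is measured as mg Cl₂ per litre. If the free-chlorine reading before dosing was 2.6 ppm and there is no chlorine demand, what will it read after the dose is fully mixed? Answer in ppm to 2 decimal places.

7.95 ppm

Volume: 681 m³ = 681,000 L.
Available chlorine delivered: 6320 g × 0.576 = 3640 g as Cl₂.
Concentration rise: 3640 g / 681,000 L = 5.346 mg/L = 5.35 ppm.
Final FC: 2.6 + 5.35 = 7.95 ppm.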